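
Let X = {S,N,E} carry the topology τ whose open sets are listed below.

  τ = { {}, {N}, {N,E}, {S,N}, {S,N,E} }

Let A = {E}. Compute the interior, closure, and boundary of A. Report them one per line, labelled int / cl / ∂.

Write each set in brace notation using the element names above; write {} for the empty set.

opens ⊆ A: {}; union → int = {}
complement {S,N}; its interior {S,N}; cl(A) = X∖{S,N} = {E}
boundary = {E} ∖ {} = {E}

int(A) = {}
cl(A)  = {E}
∂A     = {E}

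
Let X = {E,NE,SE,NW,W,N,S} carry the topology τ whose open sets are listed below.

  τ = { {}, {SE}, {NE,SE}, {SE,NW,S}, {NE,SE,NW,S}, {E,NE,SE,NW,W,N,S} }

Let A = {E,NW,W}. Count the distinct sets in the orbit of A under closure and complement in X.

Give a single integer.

complement {NE,SE,N,S}; its interior {NE,SE}; cl(A) = X∖{NE,SE} = {E,NW,W,N,S}
With k = closure, c = complement:
  1. A     = {E,NW,W}
  2. kA    = {E,NW,W,N,S}
  3. cA    = {NE,SE,N,S}
  4. ckA   = {NE,SE}
  5. kcA   = {E,NE,SE,NW,W,N,S}
  6. ckcA  = {}
k, c of each give nothing new

6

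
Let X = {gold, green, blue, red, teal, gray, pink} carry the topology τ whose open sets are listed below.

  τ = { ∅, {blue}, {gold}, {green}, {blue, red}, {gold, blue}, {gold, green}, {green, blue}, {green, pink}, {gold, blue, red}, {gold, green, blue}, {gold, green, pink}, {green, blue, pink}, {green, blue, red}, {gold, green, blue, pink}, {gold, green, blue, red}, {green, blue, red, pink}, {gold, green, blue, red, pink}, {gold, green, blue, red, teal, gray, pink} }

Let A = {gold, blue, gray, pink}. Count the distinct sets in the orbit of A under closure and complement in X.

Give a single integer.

X∖A={green, red, teal}, int(X∖A)={green}, hence cl(A)={gold, blue, red, teal, gray, pink}
Orbit (k=closure, c=complement):
  1. A     = {gold, blue, gray, pink}
  2. kA    = {gold, blue, red, teal, gray, pink}
  3. cA    = {green, red, teal}
  4. ckA   = {green}
  5. kcA   = {green, red, teal, gray, pink}
  6. kckA  = {green, teal, gray, pink}
  7. ckcA  = {gold, blue}
  8. ckckA = {gold, blue, red}
  9. kckcA = {gold, blue, red, teal, gray}
  10. ckckcA = {green, pink}
(closed under both — stop)

10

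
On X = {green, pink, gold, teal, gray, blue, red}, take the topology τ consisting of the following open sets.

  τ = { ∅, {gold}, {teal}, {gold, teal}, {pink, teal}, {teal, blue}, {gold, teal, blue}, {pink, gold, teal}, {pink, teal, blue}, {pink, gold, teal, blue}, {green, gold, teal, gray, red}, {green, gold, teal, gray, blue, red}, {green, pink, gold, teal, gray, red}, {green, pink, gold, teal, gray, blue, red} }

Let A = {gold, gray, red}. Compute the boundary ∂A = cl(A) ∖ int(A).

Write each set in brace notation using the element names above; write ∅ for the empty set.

{green, gray, red}

U open, U⊆A: ∅, {gold}. int(A) = ⋃ = {gold}
X∖A={green, pink, teal, blue}, int(X∖A)={pink, teal, blue}, hence cl(A)={green, gold, gray, red}
∂A: remove int from cl → {green, gray, red}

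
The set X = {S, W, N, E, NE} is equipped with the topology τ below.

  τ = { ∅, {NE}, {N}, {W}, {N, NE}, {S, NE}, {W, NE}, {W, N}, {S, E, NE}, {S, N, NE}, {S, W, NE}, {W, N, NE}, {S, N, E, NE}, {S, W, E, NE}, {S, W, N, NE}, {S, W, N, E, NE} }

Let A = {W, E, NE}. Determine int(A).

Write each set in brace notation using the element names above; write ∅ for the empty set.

{W, NE}

U open, U⊆A: ∅, {NE}, {W}, {W, NE}. int(A) = ⋃ = {W, NE}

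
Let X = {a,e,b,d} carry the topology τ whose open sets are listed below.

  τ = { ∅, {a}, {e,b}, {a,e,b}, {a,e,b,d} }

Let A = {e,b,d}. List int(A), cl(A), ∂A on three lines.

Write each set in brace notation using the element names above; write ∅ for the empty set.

interior: largest open inside A is {e,b} (from ∅, {e,b})
cl via duality: int({a}) = {a}, so X∖{a} = {e,b,d}
cl∖int = {d}

int(A) = {e,b}
cl(A)  = {e,b,d}
∂A     = {d}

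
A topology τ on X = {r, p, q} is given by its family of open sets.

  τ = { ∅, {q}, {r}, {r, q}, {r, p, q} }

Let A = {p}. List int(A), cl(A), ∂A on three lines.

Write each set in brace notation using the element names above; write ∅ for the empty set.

U open, U⊆A: ∅. int(A) = ⋃ = ∅
X∖A={r, q}, int(X∖A)={r, q}, hence cl(A)={p}
∂A: remove int from cl → {p}

int(A) = ∅
cl(A)  = {p}
∂A     = {p}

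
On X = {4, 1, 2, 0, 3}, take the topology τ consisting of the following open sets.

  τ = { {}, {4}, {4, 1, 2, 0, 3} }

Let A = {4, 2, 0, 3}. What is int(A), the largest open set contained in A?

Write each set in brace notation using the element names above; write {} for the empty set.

open subsets of A: {}, {4}; so int(A) = {4}

{4}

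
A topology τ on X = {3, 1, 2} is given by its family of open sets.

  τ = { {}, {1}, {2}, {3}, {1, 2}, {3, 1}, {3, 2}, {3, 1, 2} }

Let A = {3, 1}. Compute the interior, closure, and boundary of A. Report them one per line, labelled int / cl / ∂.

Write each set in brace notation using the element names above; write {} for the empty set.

opens ⊆ A: {}, {3}, {1}, {3, 1}; union → int = {3, 1}
complement {2}; its interior {2}; cl(A) = X∖{2} = {3, 1}
boundary = {3, 1} ∖ {3, 1} = {}

int(A) = {3, 1}
cl(A)  = {3, 1}
∂A     = {}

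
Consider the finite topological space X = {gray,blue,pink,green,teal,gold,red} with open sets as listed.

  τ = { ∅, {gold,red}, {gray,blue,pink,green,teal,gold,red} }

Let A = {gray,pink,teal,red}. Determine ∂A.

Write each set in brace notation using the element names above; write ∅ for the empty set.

U open, U⊆A: ∅. int(A) = ⋃ = ∅
X∖A={blue,green,gold}, int(X∖A)=∅, hence cl(A)={gray,blue,pink,green,teal,gold,red}
∂A: remove int from cl → {gray,blue,pink,green,teal,gold,red}

{gray,blue,pink,green,teal,gold,red}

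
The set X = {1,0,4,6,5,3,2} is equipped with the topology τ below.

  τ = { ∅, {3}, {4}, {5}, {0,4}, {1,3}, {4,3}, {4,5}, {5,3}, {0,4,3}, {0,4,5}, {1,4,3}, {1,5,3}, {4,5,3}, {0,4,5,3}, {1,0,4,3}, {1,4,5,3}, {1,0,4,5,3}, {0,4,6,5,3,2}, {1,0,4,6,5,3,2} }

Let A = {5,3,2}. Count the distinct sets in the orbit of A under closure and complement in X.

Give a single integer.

complement {1,0,4,6}; its interior {0,4}; cl(A) = X∖{0,4} = {1,6,5,3,2}
With k = closure, c = complement:
  1. A     = {5,3,2}
  2. kA    = {1,6,5,3,2}
  3. cA    = {1,0,4,6}
  4. ckA   = {0,4}
  5. kcA   = {1,0,4,6,2}
  6. kckA  = {0,4,6,2}
  7. ckcA  = {5,3}
  8. ckckA = {1,5,3}
k, c of each give nothing new

8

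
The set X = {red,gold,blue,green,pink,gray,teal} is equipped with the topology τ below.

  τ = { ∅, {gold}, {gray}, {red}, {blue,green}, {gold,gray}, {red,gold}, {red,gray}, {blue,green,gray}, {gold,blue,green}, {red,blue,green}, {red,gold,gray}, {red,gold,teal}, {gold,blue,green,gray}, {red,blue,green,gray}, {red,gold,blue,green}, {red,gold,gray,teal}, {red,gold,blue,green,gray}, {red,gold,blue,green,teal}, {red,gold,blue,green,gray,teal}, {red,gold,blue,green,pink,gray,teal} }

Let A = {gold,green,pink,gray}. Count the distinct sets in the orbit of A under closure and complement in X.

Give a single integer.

10

complement {red,blue,teal}; its interior {red}; cl(A) = X∖{red} = {gold,blue,green,pink,gray,teal}
With k = closure, c = complement:
  1. A     = {gold,green,pink,gray}
  2. kA    = {gold,blue,green,pink,gray,teal}
  3. cA    = {red,blue,teal}
  4. ckA   = {red}
  5. kcA   = {red,blue,green,pink,teal}
  6. kckA  = {red,pink,teal}
  7. ckcA  = {gold,gray}
  8. ckckA = {gold,blue,green,gray}
  9. kckcA = {gold,pink,gray,teal}
  10. ckckcA = {red,blue,green}
k, c of each give nothing new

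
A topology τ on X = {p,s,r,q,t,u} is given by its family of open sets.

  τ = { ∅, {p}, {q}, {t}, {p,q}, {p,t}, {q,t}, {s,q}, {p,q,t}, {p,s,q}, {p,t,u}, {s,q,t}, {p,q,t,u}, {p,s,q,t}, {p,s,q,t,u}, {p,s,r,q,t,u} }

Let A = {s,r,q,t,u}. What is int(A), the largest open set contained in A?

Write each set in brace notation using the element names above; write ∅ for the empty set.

U open, U⊆A: ∅, {t}, {q}, {q,t}, {s,q}, {s,q,t}. int(A) = ⋃ = {s,q,t}

{s,q,t}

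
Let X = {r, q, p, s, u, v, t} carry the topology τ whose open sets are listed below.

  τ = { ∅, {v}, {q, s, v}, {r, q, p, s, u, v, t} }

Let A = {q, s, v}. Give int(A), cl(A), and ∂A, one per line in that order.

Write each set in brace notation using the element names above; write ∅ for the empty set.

int(A) = {q, s, v}
cl(A)  = {r, q, p, s, u, v, t}
∂A     = {r, p, u, t}

opens ⊆ A: ∅, {v}, {q, s, v}; union → int = {q, s, v}
complement {r, p, u, t}; its interior ∅; cl(A) = X∖∅ = {r, q, p, s, u, v, t}
boundary = {r, q, p, s, u, v, t} ∖ {q, s, v} = {r, p, u, t}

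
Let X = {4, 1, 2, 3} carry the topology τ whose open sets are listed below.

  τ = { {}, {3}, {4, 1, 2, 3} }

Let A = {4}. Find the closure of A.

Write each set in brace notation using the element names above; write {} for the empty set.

{4, 1, 2}

closure: X∖int(X∖A) = X∖{3} = {4, 1, 2}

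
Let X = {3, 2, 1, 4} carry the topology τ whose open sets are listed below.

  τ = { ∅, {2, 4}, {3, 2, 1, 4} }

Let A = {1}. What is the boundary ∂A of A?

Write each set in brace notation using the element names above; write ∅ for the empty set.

{3, 1}

U open, U⊆A: ∅. int(A) = ⋃ = ∅
X∖A={3, 2, 4}, int(X∖A)={2, 4}, hence cl(A)={3, 1}
∂A: remove int from cl → {3, 1}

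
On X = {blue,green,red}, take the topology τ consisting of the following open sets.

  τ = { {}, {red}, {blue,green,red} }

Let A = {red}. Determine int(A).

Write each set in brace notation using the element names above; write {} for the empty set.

interior: largest open inside A is {red} (from {}, {red})

{red}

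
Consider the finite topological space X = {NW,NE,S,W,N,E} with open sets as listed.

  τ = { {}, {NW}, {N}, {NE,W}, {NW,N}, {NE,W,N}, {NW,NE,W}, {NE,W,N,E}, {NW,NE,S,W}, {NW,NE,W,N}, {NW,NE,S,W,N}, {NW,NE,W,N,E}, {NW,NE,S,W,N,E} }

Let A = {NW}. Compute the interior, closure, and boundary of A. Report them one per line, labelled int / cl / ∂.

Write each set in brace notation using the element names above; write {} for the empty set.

int(A) = {NW}
cl(A)  = {NW,S}
∂A     = {S}

interior: largest open inside A is {NW} (from {}, {NW})
cl via duality: int({NE,S,W,N,E}) = {NE,W,N,E}, so X∖{NE,W,N,E} = {NW,S}
cl∖int = {S}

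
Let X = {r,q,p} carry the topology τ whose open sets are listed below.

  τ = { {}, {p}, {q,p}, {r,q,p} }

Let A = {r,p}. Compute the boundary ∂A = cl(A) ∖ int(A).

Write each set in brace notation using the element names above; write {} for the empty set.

{r,q}

interior: largest open inside A is {p} (from {}, {p})
cl via duality: int({q}) = {}, so X∖{} = {r,q,p}
cl∖int = {r,q}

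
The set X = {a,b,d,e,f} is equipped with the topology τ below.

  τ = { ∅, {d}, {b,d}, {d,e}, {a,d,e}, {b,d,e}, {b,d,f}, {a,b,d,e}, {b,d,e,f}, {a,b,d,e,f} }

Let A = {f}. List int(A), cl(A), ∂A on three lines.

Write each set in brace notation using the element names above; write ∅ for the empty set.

interior: largest open inside A is ∅ (from ∅)
cl via duality: int({a,b,d,e}) = {a,b,d,e}, so X∖{a,b,d,e} = {f}
cl∖int = {f}

int(A) = ∅
cl(A)  = {f}
∂A     = {f}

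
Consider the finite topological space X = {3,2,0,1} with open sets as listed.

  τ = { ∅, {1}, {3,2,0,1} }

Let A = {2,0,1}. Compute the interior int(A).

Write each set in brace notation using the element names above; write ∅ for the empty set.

U open, U⊆A: ∅, {1}. int(A) = ⋃ = {1}

{1}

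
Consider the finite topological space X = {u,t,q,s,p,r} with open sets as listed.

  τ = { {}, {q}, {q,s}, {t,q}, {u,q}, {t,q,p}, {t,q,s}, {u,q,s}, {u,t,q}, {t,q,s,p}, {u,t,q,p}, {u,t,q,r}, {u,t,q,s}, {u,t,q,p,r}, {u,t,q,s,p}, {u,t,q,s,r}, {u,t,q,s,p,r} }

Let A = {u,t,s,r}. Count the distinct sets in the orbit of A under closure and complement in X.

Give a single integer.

6

complement {q,p}; its interior {q}; cl(A) = X∖{q} = {u,t,s,p,r}
With k = closure, c = complement:
  1. A     = {u,t,s,r}
  2. kA    = {u,t,s,p,r}
  3. cA    = {q,p}
  4. ckA   = {q}
  5. kcA   = {u,t,q,s,p,r}
  6. ckcA  = {}
k, c of each give nothing new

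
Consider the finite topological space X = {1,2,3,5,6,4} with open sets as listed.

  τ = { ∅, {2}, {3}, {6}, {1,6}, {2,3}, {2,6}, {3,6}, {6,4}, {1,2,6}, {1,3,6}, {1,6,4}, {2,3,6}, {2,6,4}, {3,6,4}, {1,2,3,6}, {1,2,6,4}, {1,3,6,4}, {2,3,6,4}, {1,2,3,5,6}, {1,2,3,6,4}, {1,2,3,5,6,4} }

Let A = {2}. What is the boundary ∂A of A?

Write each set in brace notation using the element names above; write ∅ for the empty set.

{5}

open subsets of A: ∅, {2}; so int(A) = {2}
closure: X∖int(X∖A) = X∖{1,3,6,4} = {2,5}
∂A = {2,5} minus {2} = {5}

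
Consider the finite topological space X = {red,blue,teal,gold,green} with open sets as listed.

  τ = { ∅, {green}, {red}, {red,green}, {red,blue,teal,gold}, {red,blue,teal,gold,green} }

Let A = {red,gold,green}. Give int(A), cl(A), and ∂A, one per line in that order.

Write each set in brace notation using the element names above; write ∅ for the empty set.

int(A) = {red,green}
cl(A)  = {red,blue,teal,gold,green}
∂A     = {blue,teal,gold}

U open, U⊆A: ∅, {red}, {green}, {red,green}. int(A) = ⋃ = {red,green}
X∖A={blue,teal}, int(X∖A)=∅, hence cl(A)={red,blue,teal,gold,green}
∂A: remove int from cl → {blue,teal,gold}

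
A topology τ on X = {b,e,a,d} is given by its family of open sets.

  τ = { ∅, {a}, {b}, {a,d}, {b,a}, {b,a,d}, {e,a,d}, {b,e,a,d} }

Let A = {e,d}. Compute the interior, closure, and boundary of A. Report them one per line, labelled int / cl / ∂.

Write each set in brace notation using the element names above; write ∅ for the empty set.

int(A) = ∅
cl(A)  = {e,d}
∂A     = {e,d}

interior: largest open inside A is ∅ (from ∅)
cl via duality: int({b,a}) = {b,a}, so X∖{b,a} = {e,d}
cl∖int = {e,d}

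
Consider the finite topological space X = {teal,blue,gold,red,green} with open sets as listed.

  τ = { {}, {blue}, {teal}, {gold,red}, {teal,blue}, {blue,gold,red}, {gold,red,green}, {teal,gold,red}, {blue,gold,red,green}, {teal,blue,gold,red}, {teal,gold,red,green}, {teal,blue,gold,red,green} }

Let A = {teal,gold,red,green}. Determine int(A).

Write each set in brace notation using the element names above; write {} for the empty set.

{teal,gold,red,green}

opens ⊆ A: {}, {teal}, {gold,red}, {gold,red,green}, {teal,gold,red}, {teal,gold,red,green}; union → int = {teal,gold,red,green}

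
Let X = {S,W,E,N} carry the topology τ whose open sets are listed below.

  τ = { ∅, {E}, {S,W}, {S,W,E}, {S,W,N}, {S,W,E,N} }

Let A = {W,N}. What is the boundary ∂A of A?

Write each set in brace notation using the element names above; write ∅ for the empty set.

U open, U⊆A: ∅. int(A) = ⋃ = ∅
X∖A={S,E}, int(X∖A)={E}, hence cl(A)={S,W,N}
∂A: remove int from cl → {S,W,N}

{S,W,N}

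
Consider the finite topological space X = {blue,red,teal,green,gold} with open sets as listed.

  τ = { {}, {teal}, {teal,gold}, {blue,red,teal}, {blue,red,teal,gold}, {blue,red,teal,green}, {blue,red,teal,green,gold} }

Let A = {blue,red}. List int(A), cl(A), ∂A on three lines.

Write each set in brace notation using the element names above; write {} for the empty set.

int(A) = {}
cl(A)  = {blue,red,green}
∂A     = {blue,red,green}

interior: largest open inside A is {} (from {})
cl via duality: int({teal,green,gold}) = {teal,gold}, so X∖{teal,gold} = {blue,red,green}
cl∖int = {blue,red,green}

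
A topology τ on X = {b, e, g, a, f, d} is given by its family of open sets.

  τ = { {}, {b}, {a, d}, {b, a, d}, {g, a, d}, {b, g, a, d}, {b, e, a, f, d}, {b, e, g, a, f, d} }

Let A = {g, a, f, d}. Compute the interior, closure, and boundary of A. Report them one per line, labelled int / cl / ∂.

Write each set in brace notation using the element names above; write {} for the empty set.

open subsets of A: {}, {a, d}, {g, a, d}; so int(A) = {g, a, d}
closure: X∖int(X∖A) = X∖{b} = {e, g, a, f, d}
∂A = {e, g, a, f, d} minus {g, a, d} = {e, f}

int(A) = {g, a, d}
cl(A)  = {e, g, a, f, d}
∂A     = {e, f}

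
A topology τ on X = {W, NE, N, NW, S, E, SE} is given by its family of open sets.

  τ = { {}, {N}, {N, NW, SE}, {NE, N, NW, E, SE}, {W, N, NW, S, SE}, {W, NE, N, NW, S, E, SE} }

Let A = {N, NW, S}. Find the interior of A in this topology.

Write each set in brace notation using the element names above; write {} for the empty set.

interior: largest open inside A is {N} (from {}, {N})

{N}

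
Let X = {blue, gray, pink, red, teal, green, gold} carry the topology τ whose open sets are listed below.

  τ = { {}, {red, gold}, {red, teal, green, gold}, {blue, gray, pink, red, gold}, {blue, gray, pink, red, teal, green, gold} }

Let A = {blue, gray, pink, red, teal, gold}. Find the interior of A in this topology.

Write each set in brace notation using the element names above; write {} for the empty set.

U open, U⊆A: {}, {red, gold}, {blue, gray, pink, red, gold}. int(A) = ⋃ = {blue, gray, pink, red, gold}

{blue, gray, pink, red, gold}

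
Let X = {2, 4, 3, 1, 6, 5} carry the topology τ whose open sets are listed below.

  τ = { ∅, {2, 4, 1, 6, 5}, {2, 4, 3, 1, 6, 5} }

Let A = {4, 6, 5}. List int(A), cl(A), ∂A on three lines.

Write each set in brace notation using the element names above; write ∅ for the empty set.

int(A) = ∅
cl(A)  = {2, 4, 3, 1, 6, 5}
∂A     = {2, 4, 3, 1, 6, 5}

opens ⊆ A: ∅; union → int = ∅
complement {2, 3, 1}; its interior ∅; cl(A) = X∖∅ = {2, 4, 3, 1, 6, 5}
boundary = {2, 4, 3, 1, 6, 5} ∖ ∅ = {2, 4, 3, 1, 6, 5}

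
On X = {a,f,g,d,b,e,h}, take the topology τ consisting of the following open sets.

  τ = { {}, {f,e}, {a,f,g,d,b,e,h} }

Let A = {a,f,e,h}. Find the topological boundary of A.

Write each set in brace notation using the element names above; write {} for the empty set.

{a,g,d,b,h}

open subsets of A: {}, {f,e}; so int(A) = {f,e}
closure: X∖int(X∖A) = X∖{} = {a,f,g,d,b,e,h}
∂A = {a,f,g,d,b,e,h} minus {f,e} = {a,g,d,b,h}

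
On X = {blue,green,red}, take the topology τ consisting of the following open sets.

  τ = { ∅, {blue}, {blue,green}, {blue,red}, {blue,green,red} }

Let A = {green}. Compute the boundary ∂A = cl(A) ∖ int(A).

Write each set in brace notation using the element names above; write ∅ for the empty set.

interior: largest open inside A is ∅ (from ∅)
cl via duality: int({blue,red}) = {blue,red}, so X∖{blue,red} = {green}
cl∖int = {green}

{green}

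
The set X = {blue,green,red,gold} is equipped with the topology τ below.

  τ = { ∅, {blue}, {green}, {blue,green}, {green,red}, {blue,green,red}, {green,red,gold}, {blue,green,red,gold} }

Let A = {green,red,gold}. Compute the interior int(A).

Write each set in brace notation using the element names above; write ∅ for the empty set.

{green,red,gold}

open subsets of A: ∅, {green}, {green,red}, {green,red,gold}; so int(A) = {green,red,gold}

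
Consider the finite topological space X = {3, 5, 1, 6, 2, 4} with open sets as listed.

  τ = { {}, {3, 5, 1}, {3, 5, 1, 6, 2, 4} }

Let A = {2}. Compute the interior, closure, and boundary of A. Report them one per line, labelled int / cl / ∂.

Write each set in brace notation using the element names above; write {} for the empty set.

int(A) = {}
cl(A)  = {6, 2, 4}
∂A     = {6, 2, 4}

interior: largest open inside A is {} (from {})
cl via duality: int({3, 5, 1, 6, 4}) = {3, 5, 1}, so X∖{3, 5, 1} = {6, 2, 4}
cl∖int = {6, 2, 4}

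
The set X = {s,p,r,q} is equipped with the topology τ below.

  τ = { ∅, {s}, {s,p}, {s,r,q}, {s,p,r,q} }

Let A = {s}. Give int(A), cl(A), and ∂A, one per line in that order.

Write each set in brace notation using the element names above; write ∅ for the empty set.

interior: largest open inside A is {s} (from ∅, {s})
cl via duality: int({p,r,q}) = ∅, so X∖∅ = {s,p,r,q}
cl∖int = {p,r,q}

int(A) = {s}
cl(A)  = {s,p,r,q}
∂A     = {p,r,q}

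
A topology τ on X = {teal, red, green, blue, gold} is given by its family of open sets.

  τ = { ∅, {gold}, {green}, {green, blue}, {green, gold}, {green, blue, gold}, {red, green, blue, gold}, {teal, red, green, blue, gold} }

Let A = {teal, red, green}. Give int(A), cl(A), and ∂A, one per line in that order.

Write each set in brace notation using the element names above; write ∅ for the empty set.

int(A) = {green}
cl(A)  = {teal, red, green, blue}
∂A     = {teal, red, blue}

interior: largest open inside A is {green} (from ∅, {green})
cl via duality: int({blue, gold}) = {gold}, so X∖{gold} = {teal, red, green, blue}
cl∖int = {teal, red, blue}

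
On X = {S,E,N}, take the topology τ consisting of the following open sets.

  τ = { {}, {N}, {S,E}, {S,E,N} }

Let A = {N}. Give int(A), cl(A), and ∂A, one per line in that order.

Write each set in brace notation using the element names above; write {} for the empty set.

int(A) = {N}
cl(A)  = {N}
∂A     = {}

open subsets of A: {}, {N}; so int(A) = {N}
closure: X∖int(X∖A) = X∖{S,E} = {N}
∂A = {N} minus {N} = {}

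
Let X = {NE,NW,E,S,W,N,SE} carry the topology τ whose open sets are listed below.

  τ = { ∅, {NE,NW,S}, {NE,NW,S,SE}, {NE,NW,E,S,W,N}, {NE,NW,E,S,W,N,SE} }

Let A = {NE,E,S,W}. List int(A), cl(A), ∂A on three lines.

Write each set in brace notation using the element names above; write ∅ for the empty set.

int(A) = ∅
cl(A)  = {NE,NW,E,S,W,N,SE}
∂A     = {NE,NW,E,S,W,N,SE}

interior: largest open inside A is ∅ (from ∅)
cl via duality: int({NW,N,SE}) = ∅, so X∖∅ = {NE,NW,E,S,W,N,SE}
cl∖int = {NE,NW,E,S,W,N,SE}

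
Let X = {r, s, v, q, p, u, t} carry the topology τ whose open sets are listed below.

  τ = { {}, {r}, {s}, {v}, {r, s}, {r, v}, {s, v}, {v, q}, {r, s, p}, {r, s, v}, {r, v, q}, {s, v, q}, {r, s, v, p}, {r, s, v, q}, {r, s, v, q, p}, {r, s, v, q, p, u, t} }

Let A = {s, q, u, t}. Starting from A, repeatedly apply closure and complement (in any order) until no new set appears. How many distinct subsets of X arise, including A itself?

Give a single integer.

8

closure: X∖int(X∖A) = X∖{r, v} = {s, q, p, u, t}
Let k=closure and c=complement:
  1. A     = {s, q, u, t}
  2. kA    = {s, q, p, u, t}
  3. cA    = {r, v, p}
  4. ckA   = {r, v}
  5. kcA   = {r, v, q, p, u, t}
  6. ckcA  = {s}
  7. kckcA = {s, p, u, t}
  8. ckckcA = {r, v, q}
— saturated at 8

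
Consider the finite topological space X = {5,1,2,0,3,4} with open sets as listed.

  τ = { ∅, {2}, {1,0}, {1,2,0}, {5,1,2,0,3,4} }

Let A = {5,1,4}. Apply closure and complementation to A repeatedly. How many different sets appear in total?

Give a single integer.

complement {2,0,3}; its interior {2}; cl(A) = X∖{2} = {5,1,0,3,4}
With k = closure, c = complement:
  1. A     = {5,1,4}
  2. kA    = {5,1,0,3,4}
  3. cA    = {2,0,3}
  4. ckA   = {2}
  5. kcA   = {5,1,2,0,3,4}
  6. kckA  = {5,2,3,4}
  7. ckcA  = ∅
  8. ckckA = {1,0}
k, c of each give nothing new

8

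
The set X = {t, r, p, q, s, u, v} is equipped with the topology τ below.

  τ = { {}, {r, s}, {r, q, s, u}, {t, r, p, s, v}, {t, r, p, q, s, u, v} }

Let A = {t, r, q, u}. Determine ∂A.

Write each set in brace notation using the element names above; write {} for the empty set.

opens ⊆ A: {}; union → int = {}
complement {p, s, v}; its interior {}; cl(A) = X∖{} = {t, r, p, q, s, u, v}
boundary = {t, r, p, q, s, u, v} ∖ {} = {t, r, p, q, s, u, v}

{t, r, p, q, s, u, v}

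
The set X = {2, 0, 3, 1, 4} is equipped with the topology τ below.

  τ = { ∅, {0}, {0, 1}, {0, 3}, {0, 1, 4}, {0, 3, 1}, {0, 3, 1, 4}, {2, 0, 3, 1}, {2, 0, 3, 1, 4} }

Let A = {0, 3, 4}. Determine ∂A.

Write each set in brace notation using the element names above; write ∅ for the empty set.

{2, 1, 4}

open subsets of A: ∅, {0}, {0, 3}; so int(A) = {0, 3}
closure: X∖int(X∖A) = X∖∅ = {2, 0, 3, 1, 4}
∂A = {2, 0, 3, 1, 4} minus {0, 3} = {2, 1, 4}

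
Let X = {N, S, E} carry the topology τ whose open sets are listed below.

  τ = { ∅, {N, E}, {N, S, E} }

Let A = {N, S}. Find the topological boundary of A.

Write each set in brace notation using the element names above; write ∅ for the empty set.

U open, U⊆A: ∅. int(A) = ⋃ = ∅
X∖A={E}, int(X∖A)=∅, hence cl(A)={N, S, E}
∂A: remove int from cl → {N, S, E}

{N, S, E}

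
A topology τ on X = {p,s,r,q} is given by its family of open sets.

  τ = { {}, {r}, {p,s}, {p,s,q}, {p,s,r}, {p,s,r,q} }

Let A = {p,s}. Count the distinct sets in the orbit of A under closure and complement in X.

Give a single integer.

4

cl via duality: int({r,q}) = {r}, so X∖{r} = {p,s,q}
Write k for closure, c for complement:
  1. A     = {p,s}
  2. kA    = {p,s,q}
  3. cA    = {r,q}
  4. ckA   = {r}
applying k or c yields no new set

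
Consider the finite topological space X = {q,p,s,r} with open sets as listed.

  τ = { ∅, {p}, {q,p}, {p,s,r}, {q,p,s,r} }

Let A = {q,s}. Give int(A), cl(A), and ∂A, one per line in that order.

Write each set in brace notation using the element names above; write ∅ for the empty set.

int(A) = ∅
cl(A)  = {q,s,r}
∂A     = {q,s,r}

open subsets of A: ∅; so int(A) = ∅
closure: X∖int(X∖A) = X∖{p} = {q,s,r}
∂A = {q,s,r} minus ∅ = {q,s,r}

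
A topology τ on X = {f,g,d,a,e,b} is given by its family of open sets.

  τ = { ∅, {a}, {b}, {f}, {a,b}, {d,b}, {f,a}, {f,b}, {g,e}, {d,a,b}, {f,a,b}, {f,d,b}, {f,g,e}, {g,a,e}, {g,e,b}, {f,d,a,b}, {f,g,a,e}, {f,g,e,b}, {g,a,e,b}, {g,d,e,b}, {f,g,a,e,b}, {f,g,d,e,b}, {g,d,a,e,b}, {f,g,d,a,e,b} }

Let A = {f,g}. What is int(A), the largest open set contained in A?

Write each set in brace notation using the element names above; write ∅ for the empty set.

{f}

open subsets of A: ∅, {f}; so int(A) = {f}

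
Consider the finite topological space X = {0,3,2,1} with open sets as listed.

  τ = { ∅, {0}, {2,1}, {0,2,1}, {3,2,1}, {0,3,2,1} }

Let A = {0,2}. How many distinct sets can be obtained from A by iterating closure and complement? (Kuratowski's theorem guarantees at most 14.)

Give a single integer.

6

X∖A={3,1}, int(X∖A)=∅, hence cl(A)={0,3,2,1}
Orbit (k=closure, c=complement):
  1. A     = {0,2}
  2. kA    = {0,3,2,1}
  3. cA    = {3,1}
  4. ckA   = ∅
  5. kcA   = {3,2,1}
  6. ckcA  = {0}
(closed under both — stop)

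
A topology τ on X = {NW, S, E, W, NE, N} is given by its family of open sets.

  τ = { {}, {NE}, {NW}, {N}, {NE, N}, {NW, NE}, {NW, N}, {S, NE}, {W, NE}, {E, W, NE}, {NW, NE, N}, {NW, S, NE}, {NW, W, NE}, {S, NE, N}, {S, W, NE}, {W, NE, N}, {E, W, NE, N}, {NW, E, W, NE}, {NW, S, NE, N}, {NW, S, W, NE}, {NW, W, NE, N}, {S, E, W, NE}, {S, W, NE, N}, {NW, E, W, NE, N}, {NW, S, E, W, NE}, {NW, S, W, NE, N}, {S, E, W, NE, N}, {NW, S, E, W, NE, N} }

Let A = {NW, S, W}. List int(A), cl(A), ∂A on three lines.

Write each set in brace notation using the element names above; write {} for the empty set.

open subsets of A: {}, {NW}; so int(A) = {NW}
closure: X∖int(X∖A) = X∖{NE, N} = {NW, S, E, W}
∂A = {NW, S, E, W} minus {NW} = {S, E, W}

int(A) = {NW}
cl(A)  = {NW, S, E, W}
∂A     = {S, E, W}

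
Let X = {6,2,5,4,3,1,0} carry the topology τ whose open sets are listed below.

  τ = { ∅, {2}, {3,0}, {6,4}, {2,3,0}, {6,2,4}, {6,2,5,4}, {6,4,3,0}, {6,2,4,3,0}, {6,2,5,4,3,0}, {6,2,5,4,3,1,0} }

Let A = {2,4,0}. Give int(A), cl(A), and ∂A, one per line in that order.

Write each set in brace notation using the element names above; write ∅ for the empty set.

opens ⊆ A: ∅, {2}; union → int = {2}
complement {6,5,3,1}; its interior ∅; cl(A) = X∖∅ = {6,2,5,4,3,1,0}
boundary = {6,2,5,4,3,1,0} ∖ {2} = {6,5,4,3,1,0}

int(A) = {2}
cl(A)  = {6,2,5,4,3,1,0}
∂A     = {6,5,4,3,1,0}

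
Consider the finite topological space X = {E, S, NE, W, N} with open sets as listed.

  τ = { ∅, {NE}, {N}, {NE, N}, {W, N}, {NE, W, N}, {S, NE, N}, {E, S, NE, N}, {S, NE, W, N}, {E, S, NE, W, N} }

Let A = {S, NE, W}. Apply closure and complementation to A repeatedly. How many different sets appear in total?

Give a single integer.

8

cl via duality: int({E, N}) = {N}, so X∖{N} = {E, S, NE, W}
Write k for closure, c for complement:
  1. A     = {S, NE, W}
  2. kA    = {E, S, NE, W}
  3. cA    = {E, N}
  4. ckA   = {N}
  5. kcA   = {E, S, W, N}
  6. ckcA  = {NE}
  7. kckcA = {E, S, NE}
  8. ckckcA = {W, N}
applying k or c yields no new set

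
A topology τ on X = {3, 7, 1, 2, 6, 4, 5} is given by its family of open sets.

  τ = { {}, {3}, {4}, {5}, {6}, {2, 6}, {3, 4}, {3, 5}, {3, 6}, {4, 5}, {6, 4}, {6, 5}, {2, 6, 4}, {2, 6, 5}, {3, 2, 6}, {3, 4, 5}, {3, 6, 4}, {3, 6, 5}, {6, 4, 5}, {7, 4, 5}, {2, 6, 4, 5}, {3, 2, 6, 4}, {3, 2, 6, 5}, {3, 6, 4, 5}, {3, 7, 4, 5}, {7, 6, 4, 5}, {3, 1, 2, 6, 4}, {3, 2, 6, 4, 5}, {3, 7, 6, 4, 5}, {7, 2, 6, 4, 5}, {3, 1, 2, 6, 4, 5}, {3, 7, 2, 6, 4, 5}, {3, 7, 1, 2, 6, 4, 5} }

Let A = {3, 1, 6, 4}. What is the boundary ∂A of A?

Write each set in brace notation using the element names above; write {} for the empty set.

{7, 1, 2}

open subsets of A: {}, {6}, {4}, {3}, {3, 4}, {3, 6}, {6, 4}, {3, 6, 4}; so int(A) = {3, 6, 4}
closure: X∖int(X∖A) = X∖{5} = {3, 7, 1, 2, 6, 4}
∂A = {3, 7, 1, 2, 6, 4} minus {3, 6, 4} = {7, 1, 2}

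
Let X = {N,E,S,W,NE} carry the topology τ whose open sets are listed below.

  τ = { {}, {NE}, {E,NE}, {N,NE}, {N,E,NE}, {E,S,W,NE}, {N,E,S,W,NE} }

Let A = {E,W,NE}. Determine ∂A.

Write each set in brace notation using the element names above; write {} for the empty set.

interior: largest open inside A is {E,NE} (from {}, {NE}, {E,NE})
cl via duality: int({N,S}) = {}, so X∖{} = {N,E,S,W,NE}
cl∖int = {N,S,W}

{N,S,W}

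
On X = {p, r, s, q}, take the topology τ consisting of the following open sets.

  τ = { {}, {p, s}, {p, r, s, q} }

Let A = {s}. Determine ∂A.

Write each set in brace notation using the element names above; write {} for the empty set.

{p, r, s, q}

U open, U⊆A: {}. int(A) = ⋃ = {}
X∖A={p, r, q}, int(X∖A)={}, hence cl(A)={p, r, s, q}
∂A: remove int from cl → {p, r, s, q}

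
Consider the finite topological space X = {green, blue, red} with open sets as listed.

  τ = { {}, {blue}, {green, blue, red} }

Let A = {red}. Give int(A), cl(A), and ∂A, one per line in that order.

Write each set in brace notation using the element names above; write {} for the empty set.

int(A) = {}
cl(A)  = {green, red}
∂A     = {green, red}

open subsets of A: {}; so int(A) = {}
closure: X∖int(X∖A) = X∖{blue} = {green, red}
∂A = {green, red} minus {} = {green, red}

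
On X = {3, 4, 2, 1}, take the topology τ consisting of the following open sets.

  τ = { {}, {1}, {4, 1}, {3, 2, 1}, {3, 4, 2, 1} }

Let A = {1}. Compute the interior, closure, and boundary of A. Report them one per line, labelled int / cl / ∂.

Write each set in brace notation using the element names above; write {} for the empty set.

int(A) = {1}
cl(A)  = {3, 4, 2, 1}
∂A     = {3, 4, 2}

interior: largest open inside A is {1} (from {}, {1})
cl via duality: int({3, 4, 2}) = {}, so X∖{} = {3, 4, 2, 1}
cl∖int = {3, 4, 2}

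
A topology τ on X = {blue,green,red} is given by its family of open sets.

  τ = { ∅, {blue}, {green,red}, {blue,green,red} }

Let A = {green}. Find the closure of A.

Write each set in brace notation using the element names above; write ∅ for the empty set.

X∖A={blue,red}, int(X∖A)={blue}, hence cl(A)={green,red}

{green,red}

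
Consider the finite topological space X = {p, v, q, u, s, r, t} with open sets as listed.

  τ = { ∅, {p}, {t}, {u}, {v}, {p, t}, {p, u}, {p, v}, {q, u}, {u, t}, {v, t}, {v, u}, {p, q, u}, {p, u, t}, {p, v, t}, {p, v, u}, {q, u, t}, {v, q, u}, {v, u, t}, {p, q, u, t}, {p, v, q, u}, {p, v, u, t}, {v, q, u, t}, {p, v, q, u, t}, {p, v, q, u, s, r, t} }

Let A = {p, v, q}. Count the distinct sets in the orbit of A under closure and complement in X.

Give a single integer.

X∖A={u, s, r, t}, int(X∖A)={u, t}, hence cl(A)={p, v, q, s, r}
Orbit (k=closure, c=complement):
  1. A     = {p, v, q}
  2. kA    = {p, v, q, s, r}
  3. cA    = {u, s, r, t}
  4. ckA   = {u, t}
  5. kcA   = {q, u, s, r, t}
  6. ckcA  = {p, v}
  7. kckcA = {p, v, s, r}
  8. ckckcA = {q, u, t}
(closed under both — stop)

8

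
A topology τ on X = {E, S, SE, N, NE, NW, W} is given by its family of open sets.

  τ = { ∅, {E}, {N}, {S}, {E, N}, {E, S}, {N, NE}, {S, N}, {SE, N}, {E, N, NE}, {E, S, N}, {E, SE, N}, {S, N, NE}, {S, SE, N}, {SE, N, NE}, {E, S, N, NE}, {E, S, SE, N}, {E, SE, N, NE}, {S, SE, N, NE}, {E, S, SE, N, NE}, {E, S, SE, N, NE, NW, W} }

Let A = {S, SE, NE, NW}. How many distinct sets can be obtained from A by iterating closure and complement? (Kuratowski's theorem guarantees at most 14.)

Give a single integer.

8

cl via duality: int({E, N, W}) = {E, N}, so X∖{E, N} = {S, SE, NE, NW, W}
Write k for closure, c for complement:
  1. A     = {S, SE, NE, NW}
  2. kA    = {S, SE, NE, NW, W}
  3. cA    = {E, N, W}
  4. ckA   = {E, N}
  5. kcA   = {E, SE, N, NE, NW, W}
  6. ckcA  = {S}
  7. kckcA = {S, NW, W}
  8. ckckcA = {E, SE, N, NE}
applying k or c yields no new set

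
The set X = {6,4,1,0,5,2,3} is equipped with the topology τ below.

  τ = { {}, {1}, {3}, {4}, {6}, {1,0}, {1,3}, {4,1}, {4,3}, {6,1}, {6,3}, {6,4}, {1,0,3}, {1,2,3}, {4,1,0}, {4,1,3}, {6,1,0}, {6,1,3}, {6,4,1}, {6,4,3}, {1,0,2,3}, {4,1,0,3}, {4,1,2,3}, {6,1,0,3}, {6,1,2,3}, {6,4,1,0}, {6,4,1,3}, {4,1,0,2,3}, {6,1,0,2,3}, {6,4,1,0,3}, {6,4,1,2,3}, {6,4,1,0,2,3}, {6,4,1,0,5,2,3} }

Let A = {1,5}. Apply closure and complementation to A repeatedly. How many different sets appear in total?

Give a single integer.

8

cl via duality: int({6,4,0,2,3}) = {6,4,3}, so X∖{6,4,3} = {1,0,5,2}
Write k for closure, c for complement:
  1. A     = {1,5}
  2. kA    = {1,0,5,2}
  3. cA    = {6,4,0,2,3}
  4. ckA   = {6,4,3}
  5. kcA   = {6,4,0,5,2,3}
  6. kckA  = {6,4,5,2,3}
  7. ckcA  = {1}
  8. ckckA = {1,0}
applying k or c yields no new set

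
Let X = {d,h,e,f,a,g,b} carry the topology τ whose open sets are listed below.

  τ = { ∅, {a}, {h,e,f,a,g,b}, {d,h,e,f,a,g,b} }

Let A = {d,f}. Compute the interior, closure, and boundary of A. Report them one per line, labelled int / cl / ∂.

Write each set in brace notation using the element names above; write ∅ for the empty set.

int(A) = ∅
cl(A)  = {d,h,e,f,g,b}
∂A     = {d,h,e,f,g,b}

opens ⊆ A: ∅; union → int = ∅
complement {h,e,a,g,b}; its interior {a}; cl(A) = X∖{a} = {d,h,e,f,g,b}
boundary = {d,h,e,f,g,b} ∖ ∅ = {d,h,e,f,g,b}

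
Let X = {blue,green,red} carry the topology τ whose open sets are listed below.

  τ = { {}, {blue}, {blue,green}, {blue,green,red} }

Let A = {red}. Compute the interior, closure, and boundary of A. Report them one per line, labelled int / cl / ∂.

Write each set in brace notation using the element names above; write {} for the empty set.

interior: largest open inside A is {} (from {})
cl via duality: int({blue,green}) = {blue,green}, so X∖{blue,green} = {red}
cl∖int = {red}

int(A) = {}
cl(A)  = {red}
∂A     = {red}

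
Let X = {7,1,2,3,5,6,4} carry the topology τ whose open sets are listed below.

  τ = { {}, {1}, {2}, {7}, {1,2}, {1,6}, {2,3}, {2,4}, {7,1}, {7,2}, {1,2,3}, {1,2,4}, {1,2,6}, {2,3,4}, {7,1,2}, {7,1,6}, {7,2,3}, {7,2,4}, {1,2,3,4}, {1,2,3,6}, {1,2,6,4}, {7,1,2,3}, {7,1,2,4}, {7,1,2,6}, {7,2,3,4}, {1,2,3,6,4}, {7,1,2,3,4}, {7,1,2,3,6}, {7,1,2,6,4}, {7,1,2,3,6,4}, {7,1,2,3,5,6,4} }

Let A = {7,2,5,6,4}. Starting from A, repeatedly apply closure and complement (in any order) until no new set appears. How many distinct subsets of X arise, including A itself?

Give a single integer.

10

cl via duality: int({1,3}) = {1}, so X∖{1} = {7,2,3,5,6,4}
Write k for closure, c for complement:
  1. A     = {7,2,5,6,4}
  2. kA    = {7,2,3,5,6,4}
  3. cA    = {1,3}
  4. ckA   = {1}
  5. kcA   = {1,3,5,6}
  6. kckA  = {1,5,6}
  7. ckcA  = {7,2,4}
  8. ckckA = {7,2,3,4}
  9. kckcA = {7,2,3,5,4}
  10. ckckcA = {1,6}
applying k or c yields no new set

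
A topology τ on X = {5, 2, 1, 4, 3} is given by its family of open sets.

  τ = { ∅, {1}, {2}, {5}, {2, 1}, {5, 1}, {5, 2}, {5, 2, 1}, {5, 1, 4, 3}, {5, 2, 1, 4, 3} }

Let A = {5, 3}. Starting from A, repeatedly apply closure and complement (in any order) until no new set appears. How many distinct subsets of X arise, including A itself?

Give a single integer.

closure: X∖int(X∖A) = X∖{2, 1} = {5, 4, 3}
Let k=closure and c=complement:
  1. A     = {5, 3}
  2. kA    = {5, 4, 3}
  3. cA    = {2, 1, 4}
  4. ckA   = {2, 1}
  5. kcA   = {2, 1, 4, 3}
  6. ckcA  = {5}
— saturated at 6

6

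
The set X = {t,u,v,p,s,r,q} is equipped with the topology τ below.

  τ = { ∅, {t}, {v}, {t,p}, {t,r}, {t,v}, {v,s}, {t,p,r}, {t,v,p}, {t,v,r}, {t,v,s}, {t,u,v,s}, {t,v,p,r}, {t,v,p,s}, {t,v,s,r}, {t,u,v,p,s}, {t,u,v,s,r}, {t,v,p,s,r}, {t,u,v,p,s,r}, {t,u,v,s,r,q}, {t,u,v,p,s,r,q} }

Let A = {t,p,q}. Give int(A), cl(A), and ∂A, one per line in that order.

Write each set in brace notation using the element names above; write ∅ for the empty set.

open subsets of A: ∅, {t}, {t,p}; so int(A) = {t,p}
closure: X∖int(X∖A) = X∖{v,s} = {t,u,p,r,q}
∂A = {t,u,p,r,q} minus {t,p} = {u,r,q}

int(A) = {t,p}
cl(A)  = {t,u,p,r,q}
∂A     = {u,r,q}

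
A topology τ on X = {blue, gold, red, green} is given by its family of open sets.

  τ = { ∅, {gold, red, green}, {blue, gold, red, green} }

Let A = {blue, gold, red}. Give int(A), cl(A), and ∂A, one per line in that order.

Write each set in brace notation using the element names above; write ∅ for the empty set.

interior: largest open inside A is ∅ (from ∅)
cl via duality: int({green}) = ∅, so X∖∅ = {blue, gold, red, green}
cl∖int = {blue, gold, red, green}

int(A) = ∅
cl(A)  = {blue, gold, red, green}
∂A     = {blue, gold, red, green}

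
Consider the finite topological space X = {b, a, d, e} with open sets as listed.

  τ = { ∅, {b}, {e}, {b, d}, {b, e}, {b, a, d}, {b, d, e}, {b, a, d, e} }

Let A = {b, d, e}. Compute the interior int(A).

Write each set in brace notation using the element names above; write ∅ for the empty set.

{b, d, e}

U open, U⊆A: ∅, {e}, {b}, {b, e}, {b, d}, {b, d, e}. int(A) = ⋃ = {b, d, e}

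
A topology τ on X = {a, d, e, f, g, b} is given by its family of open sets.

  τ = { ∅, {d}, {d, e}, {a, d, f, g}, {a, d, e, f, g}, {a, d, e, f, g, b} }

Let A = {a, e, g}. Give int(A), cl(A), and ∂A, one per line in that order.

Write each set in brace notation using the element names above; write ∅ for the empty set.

int(A) = ∅
cl(A)  = {a, e, f, g, b}
∂A     = {a, e, f, g, b}

U open, U⊆A: ∅. int(A) = ⋃ = ∅
X∖A={d, f, b}, int(X∖A)={d}, hence cl(A)={a, e, f, g, b}
∂A: remove int from cl → {a, e, f, g, b}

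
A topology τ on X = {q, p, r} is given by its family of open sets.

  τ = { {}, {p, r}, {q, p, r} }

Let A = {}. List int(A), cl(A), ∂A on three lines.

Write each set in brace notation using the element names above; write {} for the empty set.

opens ⊆ A: {}; union → int = {}
complement {q, p, r}; its interior {q, p, r}; cl(A) = X∖{q, p, r} = {}
boundary = {} ∖ {} = {}

int(A) = {}
cl(A)  = {}
∂A     = {}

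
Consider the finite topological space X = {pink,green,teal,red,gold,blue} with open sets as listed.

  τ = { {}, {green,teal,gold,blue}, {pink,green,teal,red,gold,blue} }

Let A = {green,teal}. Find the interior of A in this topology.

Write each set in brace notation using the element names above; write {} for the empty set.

open subsets of A: {}; so int(A) = {}

{}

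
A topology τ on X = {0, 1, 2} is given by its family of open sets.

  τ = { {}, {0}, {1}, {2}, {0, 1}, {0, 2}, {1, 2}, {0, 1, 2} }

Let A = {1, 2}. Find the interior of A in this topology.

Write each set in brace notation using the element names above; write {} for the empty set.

open subsets of A: {}, {2}, {1}, {1, 2}; so int(A) = {1, 2}

{1, 2}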